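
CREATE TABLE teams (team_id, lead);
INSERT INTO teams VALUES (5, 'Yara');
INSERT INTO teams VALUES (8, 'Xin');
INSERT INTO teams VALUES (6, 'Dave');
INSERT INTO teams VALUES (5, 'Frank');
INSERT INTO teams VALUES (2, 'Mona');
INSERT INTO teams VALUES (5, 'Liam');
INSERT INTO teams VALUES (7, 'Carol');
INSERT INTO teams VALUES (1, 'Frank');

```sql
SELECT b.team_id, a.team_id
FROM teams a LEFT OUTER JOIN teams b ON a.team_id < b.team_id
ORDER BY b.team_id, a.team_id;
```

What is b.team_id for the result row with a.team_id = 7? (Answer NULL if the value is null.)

8

LEFT JOIN keeps every row from `teams a`; unmatched rows get NULL for `teams b`'s columns.
Matching on a.team_id < b.team_id.
Matched pairs: 25; unmatched a rows kept: 1.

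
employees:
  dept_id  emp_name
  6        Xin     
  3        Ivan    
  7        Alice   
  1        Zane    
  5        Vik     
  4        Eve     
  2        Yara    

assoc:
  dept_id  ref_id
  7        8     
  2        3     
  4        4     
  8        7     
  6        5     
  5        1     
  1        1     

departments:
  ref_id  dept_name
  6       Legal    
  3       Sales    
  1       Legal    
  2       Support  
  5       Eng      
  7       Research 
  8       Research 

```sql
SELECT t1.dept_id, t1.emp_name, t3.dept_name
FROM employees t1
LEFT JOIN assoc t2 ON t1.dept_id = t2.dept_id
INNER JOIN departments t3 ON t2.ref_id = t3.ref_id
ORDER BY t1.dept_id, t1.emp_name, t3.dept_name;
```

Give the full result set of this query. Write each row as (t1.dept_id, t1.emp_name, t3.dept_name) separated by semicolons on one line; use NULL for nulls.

(1, Zane, Legal); (2, Yara, Sales); (5, Vik, Legal); (6, Xin, Eng); (7, Alice, Research)

Joins associate left-to-right: employees LEFT JOIN assoc on dept_id gives 7 intermediate row(s).
Then INNER JOIN `departments t3` on ref_id: keep only rows whose t2.ref_id appears in t3.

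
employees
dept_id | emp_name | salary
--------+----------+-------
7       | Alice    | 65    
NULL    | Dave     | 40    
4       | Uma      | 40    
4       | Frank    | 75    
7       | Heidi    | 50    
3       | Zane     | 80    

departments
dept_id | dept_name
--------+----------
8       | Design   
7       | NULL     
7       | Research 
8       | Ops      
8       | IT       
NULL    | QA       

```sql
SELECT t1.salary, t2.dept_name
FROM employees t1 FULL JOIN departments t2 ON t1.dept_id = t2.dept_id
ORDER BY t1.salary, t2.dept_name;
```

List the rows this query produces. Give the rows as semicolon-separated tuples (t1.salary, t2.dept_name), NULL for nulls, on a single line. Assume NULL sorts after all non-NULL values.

(40, NULL); (40, NULL); (50, Research); (50, NULL); (65, Research); (65, NULL); (75, NULL); (80, NULL); (NULL, Design); (NULL, IT); (NULL, Ops); (NULL, QA)

FULL OUTER JOIN keeps every row from both sides; unmatched rows get NULL for the other side's columns.
Matching on t1.dept_id = t2.dept_id. A NULL in a compared column never satisfies the condition.
- t1 (dept_id=7) pairs with 2 row(s) of t2.
- t1 (dept_id=NULL) has no partner → padded with NULL.
- t1 (dept_id=4) has no partner → padded with NULL.
- t1 (dept_id=4) has no partner → padded with NULL.
- t1 (dept_id=7) pairs with 2 row(s) of t2.
- t1 (dept_id=3) has no partner → padded with NULL.
- 4 t2 row(s) had no t1 match → kept, t1 columns NULL.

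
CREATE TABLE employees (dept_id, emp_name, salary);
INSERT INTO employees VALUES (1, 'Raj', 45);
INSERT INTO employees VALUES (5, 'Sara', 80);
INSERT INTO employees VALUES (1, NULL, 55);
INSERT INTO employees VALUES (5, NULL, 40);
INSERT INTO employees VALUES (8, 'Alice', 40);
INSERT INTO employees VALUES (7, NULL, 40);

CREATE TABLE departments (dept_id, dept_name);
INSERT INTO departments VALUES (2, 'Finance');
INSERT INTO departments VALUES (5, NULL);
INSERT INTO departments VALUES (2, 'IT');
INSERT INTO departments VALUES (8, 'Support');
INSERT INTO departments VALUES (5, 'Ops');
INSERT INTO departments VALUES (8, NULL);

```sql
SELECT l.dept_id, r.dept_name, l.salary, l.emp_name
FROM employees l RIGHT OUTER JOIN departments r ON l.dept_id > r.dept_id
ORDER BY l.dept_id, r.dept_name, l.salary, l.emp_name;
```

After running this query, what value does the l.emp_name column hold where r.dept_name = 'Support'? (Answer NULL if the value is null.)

NULL

RIGHT JOIN keeps every row from `departments`; unmatched rows get NULL for `employees`'s columns.
Matching on l.dept_id > r.dept_id.
- l row (dept_id=1): no match.
- l row (dept_id=5): matches 2 r row(s) → 2 output row(s).
- l row (dept_id=1): no match.
- l row (dept_id=5): matches 2 r row(s) → 2 output row(s).
- l row (dept_id=8): matches 4 r row(s) → 4 output row(s).
- l row (dept_id=7): matches 4 r row(s) → 4 output row(s).
- plus 2 unmatched r row(s), each kept with NULL l columns.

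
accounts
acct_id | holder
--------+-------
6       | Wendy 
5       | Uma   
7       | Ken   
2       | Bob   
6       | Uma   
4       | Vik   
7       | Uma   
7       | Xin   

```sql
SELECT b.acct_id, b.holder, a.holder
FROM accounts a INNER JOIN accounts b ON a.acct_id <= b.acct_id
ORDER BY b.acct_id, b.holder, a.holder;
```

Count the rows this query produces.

INNER JOIN keeps only pairs where the ON condition holds.
Matching on a.acct_id <= b.acct_id.
- a[0] acct_id=6 → 5 match(es) in b → 5 row(s).
- a[1] acct_id=5 → 6 match(es) in b → 6 row(s).
- a[2] acct_id=7 → 3 match(es) in b → 3 row(s).
- a[3] acct_id=2 → 8 match(es) in b → 8 row(s).
- a[4] acct_id=6 → 5 match(es) in b → 5 row(s).
- a[5] acct_id=4 → 7 match(es) in b → 7 row(s).
- a[6] acct_id=7 → 3 match(es) in b → 3 row(s).
- a[7] acct_id=7 → 3 match(es) in b → 3 row(s).
Total: 40 rows.

40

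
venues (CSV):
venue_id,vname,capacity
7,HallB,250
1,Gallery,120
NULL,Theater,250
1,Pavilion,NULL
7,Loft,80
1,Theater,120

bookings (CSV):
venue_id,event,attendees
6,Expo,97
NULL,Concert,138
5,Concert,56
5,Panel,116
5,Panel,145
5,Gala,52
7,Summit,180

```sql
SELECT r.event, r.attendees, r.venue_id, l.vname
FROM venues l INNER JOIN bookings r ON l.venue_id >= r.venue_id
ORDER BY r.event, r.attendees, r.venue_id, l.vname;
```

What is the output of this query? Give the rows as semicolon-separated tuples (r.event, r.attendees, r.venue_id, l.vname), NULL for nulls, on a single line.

INNER JOIN keeps only pairs where the ON condition holds.
Matching on l.venue_id >= r.venue_id. A NULL in a compared column never satisfies the condition.
- l[0] venue_id=7 → 6 match(es) in r → 6 row(s).
- l[1] venue_id=1 → no match; dropped.
- l[2] venue_id=NULL → no match; dropped.
- l[3] venue_id=1 → no match; dropped.
- l[4] venue_id=7 → 6 match(es) in r → 6 row(s).
- l[5] venue_id=1 → no match; dropped.

(Concert, 56, 5, HallB); (Concert, 56, 5, Loft); (Expo, 97, 6, HallB); (Expo, 97, 6, Loft); (Gala, 52, 5, HallB); (Gala, 52, 5, Loft); (Panel, 116, 5, HallB); (Panel, 116, 5, Loft); (Panel, 145, 5, HallB); (Panel, 145, 5, Loft); (Summit, 180, 7, HallB); (Summit, 180, 7, Loft)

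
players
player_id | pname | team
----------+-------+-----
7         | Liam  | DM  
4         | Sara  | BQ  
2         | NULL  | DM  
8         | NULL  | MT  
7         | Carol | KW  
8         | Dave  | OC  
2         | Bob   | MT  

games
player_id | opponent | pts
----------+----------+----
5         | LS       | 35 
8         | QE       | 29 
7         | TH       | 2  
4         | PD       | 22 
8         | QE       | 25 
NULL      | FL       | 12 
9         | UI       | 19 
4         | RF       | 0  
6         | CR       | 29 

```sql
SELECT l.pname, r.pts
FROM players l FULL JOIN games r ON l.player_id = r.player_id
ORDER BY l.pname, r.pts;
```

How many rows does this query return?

14

FULL OUTER JOIN keeps every row from both sides; unmatched rows get NULL for the other side's columns.
Matching on l.player_id = r.player_id. A NULL in a compared column never satisfies the condition.
- l[0] player_id=7 → 1 match(es) in r → 1 row(s).
- l[1] player_id=4 → 2 match(es) in r → 2 row(s).
- l[2] player_id=2 → no match; kept with NULLs on the r side.
- l[3] player_id=8 → 2 match(es) in r → 2 row(s).
- l[4] player_id=7 → 1 match(es) in r → 1 row(s).
- l[5] player_id=8 → 2 match(es) in r → 2 row(s).
- l[6] player_id=2 → no match; kept with NULLs on the r side.
- 4 row(s) from r found no l partner → padded with NULL.
Total: 8 matched + 6 padded = 14 rows.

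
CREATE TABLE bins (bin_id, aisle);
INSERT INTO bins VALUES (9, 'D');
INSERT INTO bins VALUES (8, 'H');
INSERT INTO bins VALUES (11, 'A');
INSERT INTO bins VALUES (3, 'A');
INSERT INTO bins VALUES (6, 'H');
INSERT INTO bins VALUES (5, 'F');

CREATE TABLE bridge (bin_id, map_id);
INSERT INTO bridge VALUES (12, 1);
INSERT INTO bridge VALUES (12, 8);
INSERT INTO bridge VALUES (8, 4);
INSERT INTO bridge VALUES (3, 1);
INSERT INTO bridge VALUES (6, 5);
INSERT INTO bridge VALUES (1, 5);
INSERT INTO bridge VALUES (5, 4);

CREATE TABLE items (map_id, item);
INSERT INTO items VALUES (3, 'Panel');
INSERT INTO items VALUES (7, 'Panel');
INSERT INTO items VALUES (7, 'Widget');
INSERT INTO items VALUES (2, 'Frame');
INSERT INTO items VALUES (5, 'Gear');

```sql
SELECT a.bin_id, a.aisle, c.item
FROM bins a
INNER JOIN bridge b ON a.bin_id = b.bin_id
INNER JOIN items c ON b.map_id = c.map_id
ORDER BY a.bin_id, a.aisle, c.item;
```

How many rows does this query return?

Evaluate left to right. First `bins a INNER JOIN bridge b` on bin_id: 4 row(s).
Then INNER JOIN `items c` on map_id: keep only rows whose b.map_id appears in c.
Result: 1 row(s).

1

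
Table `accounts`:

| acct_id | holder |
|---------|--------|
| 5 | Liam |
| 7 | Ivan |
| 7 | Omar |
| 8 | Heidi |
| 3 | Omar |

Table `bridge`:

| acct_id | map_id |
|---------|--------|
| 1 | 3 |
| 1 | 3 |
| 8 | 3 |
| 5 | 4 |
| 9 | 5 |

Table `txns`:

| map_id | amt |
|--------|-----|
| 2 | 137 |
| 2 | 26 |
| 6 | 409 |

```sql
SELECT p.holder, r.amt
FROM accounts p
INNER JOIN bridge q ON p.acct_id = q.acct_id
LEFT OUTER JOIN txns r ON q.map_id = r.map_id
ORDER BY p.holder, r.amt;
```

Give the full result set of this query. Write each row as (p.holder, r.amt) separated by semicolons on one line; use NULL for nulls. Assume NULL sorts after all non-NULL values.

(Heidi, NULL); (Liam, NULL)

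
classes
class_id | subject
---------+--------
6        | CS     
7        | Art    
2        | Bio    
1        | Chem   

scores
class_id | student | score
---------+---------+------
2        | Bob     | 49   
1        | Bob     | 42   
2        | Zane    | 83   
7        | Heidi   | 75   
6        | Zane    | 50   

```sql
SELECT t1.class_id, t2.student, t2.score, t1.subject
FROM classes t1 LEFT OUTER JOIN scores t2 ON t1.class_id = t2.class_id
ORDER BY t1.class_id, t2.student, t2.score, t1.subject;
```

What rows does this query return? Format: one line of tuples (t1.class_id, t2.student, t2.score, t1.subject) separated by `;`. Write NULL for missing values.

(1, Bob, 42, Chem); (2, Bob, 49, Bio); (2, Zane, 83, Bio); (6, Zane, 50, CS); (7, Heidi, 75, Art)

LEFT JOIN keeps every row from `classes`; unmatched rows get NULL for `scores`'s columns.
Matching on t1.class_id = t2.class_id.
- t1[0] class_id=6 → 1 match(es) in t2 → 1 row(s).
- t1[1] class_id=7 → 1 match(es) in t2 → 1 row(s).
- t1[2] class_id=2 → 2 match(es) in t2 → 2 row(s).
- t1[3] class_id=1 → 1 match(es) in t2 → 1 row(s).
After projecting and ordering:
t1.class_id | t2.student | t2.score | t1.subject
1 | Bob | 42 | Chem
2 | Bob | 49 | Bio
2 | Zane | 83 | Bio
6 | Zane | 50 | CS
7 | Heidi | 75 | Art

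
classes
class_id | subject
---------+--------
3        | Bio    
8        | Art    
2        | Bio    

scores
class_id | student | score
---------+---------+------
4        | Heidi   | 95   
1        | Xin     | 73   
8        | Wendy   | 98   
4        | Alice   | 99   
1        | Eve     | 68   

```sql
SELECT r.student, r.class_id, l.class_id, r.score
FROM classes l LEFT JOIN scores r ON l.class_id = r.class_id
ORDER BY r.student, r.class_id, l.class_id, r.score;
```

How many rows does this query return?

3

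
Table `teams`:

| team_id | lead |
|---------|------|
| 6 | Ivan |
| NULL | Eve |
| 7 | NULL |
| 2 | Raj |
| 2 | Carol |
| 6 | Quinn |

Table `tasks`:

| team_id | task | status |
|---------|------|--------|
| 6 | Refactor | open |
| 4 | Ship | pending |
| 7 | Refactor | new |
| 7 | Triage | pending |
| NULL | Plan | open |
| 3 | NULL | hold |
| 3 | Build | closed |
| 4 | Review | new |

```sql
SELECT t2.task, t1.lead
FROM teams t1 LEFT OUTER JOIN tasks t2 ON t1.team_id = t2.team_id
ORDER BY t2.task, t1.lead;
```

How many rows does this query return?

7

LEFT JOIN keeps every row from `teams`; unmatched rows get NULL for `tasks`'s columns.
Matching on t1.team_id = t2.team_id. A NULL in a compared column never satisfies the condition.
- team_id=6: 1 matching t2 row(s), so 1 row(s) emitted.
- team_id=NULL: no t2 row matches, row kept with t2 columns NULL.
- team_id=7: 2 matching t2 row(s), so 2 row(s) emitted.
- team_id=2: no t2 row matches, row kept with t2 columns NULL.
- team_id=2: no t2 row matches, row kept with t2 columns NULL.
- team_id=6: 1 matching t2 row(s), so 1 row(s) emitted.
Total: 4 matched + 3 padded = 7 rows.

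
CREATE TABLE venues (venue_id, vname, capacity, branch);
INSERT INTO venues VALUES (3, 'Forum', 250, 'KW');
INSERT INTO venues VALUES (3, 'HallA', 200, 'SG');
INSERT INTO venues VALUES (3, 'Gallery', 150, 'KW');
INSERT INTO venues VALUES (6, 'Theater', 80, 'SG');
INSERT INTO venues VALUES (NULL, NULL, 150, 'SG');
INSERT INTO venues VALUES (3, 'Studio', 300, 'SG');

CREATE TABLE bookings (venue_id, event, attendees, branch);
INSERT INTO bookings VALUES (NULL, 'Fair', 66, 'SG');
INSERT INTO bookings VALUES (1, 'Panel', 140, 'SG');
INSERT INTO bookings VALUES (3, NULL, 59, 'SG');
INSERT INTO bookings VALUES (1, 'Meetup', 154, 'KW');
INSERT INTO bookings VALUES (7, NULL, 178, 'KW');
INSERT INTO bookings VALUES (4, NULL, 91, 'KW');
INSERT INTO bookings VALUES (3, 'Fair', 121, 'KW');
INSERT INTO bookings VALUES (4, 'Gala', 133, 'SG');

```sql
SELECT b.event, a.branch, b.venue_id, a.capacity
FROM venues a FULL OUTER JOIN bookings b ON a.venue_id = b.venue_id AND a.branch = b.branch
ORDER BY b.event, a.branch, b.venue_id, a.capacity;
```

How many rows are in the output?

12

FULL OUTER JOIN keeps every row from both sides; unmatched rows get NULL for the other side's columns.
Matching on a.venue_id = b.venue_id AND a.branch = b.branch. A NULL in a compared column never satisfies the condition.
- a[0] venue_id=3, branch=KW → 1 match(es) in b → 1 row(s).
- a[1] venue_id=3, branch=SG → 1 match(es) in b → 1 row(s).
- a[2] venue_id=3, branch=KW → 1 match(es) in b → 1 row(s).
- a[3] venue_id=6, branch=SG → no match; kept with NULLs on the b side.
- a[4] venue_id=NULL, branch=SG → no match; kept with NULLs on the b side.
- a[5] venue_id=3, branch=SG → 1 match(es) in b → 1 row(s).
- 6 row(s) from b found no a partner → padded with NULL.
Total: 4 matched + 8 padded = 12 rows.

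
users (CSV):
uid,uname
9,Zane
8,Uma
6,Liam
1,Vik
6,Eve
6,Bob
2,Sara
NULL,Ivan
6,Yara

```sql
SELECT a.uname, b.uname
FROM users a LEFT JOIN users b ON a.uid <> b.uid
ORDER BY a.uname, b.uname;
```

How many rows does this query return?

LEFT JOIN keeps every row from `users a`; unmatched rows get NULL for `users b`'s columns.
Matching on a.uid <> b.uid. A NULL in a compared column never satisfies the condition.
- a[0] uid=9 → 7 match(es) in b → 7 row(s).
- a[1] uid=8 → 7 match(es) in b → 7 row(s).
- a[2] uid=6 → 4 match(es) in b → 4 row(s).
- a[3] uid=1 → 7 match(es) in b → 7 row(s).
- a[4] uid=6 → 4 match(es) in b → 4 row(s).
- a[5] uid=6 → 4 match(es) in b → 4 row(s).
- a[6] uid=2 → 7 match(es) in b → 7 row(s).
- a[7] uid=NULL → no match; kept with NULLs on the b side.
- a[8] uid=6 → 4 match(es) in b → 4 row(s).
Total: 44 matched + 1 padded = 45 rows.

45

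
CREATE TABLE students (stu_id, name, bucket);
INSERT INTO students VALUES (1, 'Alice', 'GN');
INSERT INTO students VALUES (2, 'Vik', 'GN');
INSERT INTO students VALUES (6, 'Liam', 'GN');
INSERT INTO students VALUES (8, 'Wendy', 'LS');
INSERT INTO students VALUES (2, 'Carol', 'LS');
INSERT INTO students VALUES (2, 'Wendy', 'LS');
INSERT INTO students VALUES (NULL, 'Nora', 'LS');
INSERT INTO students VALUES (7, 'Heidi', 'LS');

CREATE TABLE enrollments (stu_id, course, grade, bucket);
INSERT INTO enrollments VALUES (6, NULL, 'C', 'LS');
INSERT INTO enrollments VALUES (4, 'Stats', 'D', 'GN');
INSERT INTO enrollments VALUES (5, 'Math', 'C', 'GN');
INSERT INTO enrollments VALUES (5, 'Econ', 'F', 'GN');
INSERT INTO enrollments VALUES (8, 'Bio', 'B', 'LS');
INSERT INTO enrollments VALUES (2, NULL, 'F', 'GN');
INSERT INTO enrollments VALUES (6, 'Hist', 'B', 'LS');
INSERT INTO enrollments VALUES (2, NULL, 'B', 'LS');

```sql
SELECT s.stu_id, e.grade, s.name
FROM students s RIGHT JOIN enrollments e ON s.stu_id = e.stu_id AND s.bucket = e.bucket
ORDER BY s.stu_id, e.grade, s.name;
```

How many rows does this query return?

9

RIGHT JOIN keeps every row from `enrollments`; unmatched rows get NULL for `students`'s columns.
Matching on s.stu_id = e.stu_id AND s.bucket = e.bucket. A NULL in a compared column never satisfies the condition.
- s row (stu_id=1, bucket=GN): no match.
- s row (stu_id=2, bucket=GN): matches 1 e row(s) → 1 output row(s).
- s row (stu_id=6, bucket=GN): no match.
- s row (stu_id=8, bucket=LS): matches 1 e row(s) → 1 output row(s).
- s row (stu_id=2, bucket=LS): matches 1 e row(s) → 1 output row(s).
- s row (stu_id=2, bucket=LS): matches 1 e row(s) → 1 output row(s).
- s row (stu_id=NULL, bucket=LS): no match.
- s row (stu_id=7, bucket=LS): no match.
- plus 5 unmatched e row(s), each kept with NULL s columns.
Total: 4 matched + 5 padded = 9 rows.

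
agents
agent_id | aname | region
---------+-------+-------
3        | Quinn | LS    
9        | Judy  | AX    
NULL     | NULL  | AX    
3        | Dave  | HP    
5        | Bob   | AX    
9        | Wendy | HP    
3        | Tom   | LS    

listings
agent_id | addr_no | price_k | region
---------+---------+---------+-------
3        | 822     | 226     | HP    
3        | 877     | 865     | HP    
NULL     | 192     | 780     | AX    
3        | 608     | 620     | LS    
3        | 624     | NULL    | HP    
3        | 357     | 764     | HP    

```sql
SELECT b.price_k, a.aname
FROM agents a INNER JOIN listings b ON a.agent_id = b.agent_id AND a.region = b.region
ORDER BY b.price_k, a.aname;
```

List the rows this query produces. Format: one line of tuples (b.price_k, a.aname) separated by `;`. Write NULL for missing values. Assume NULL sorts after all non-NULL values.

INNER JOIN keeps only pairs where the ON condition holds.
Matching on a.agent_id = b.agent_id AND a.region = b.region. A NULL in a compared column never satisfies the condition.
- a row (agent_id=3, region=LS): matches 1 b row(s) → 1 output row(s).
- a row (agent_id=9, region=AX): no match → dropped.
- a row (agent_id=NULL, region=AX): no match → dropped.
- a row (agent_id=3, region=HP): matches 4 b row(s) → 4 output row(s).
- a row (agent_id=5, region=AX): no match → dropped.
- a row (agent_id=9, region=HP): no match → dropped.
- a row (agent_id=3, region=LS): matches 1 b row(s) → 1 output row(s).
After projecting and ordering:
b.price_k | a.aname
226 | Dave
620 | Quinn
620 | Tom
764 | Dave
865 | Dave
NULL | Dave

(226, Dave); (620, Quinn); (620, Tom); (764, Dave); (865, Dave); (NULL, Dave)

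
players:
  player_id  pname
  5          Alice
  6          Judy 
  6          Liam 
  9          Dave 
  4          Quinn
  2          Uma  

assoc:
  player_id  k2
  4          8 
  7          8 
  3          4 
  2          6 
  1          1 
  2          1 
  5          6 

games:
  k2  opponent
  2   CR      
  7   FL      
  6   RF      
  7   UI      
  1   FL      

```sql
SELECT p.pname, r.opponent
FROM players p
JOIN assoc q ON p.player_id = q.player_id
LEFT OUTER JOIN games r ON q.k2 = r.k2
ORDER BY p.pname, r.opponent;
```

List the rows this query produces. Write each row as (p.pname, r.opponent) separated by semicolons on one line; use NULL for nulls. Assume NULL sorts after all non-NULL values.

(Alice, RF); (Quinn, NULL); (Uma, FL); (Uma, RF)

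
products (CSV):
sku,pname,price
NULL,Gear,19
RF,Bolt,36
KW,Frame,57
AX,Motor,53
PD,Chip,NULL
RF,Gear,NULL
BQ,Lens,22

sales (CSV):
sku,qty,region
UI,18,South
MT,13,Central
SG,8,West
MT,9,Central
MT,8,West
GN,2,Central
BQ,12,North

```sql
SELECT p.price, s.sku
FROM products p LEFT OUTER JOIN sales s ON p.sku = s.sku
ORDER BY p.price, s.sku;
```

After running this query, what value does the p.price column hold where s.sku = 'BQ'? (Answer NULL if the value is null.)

LEFT JOIN keeps every row from `products`; unmatched rows get NULL for `sales`'s columns.
Matching on p.sku = s.sku. A NULL in a compared column never satisfies the condition.
- p (sku=NULL) has no partner → padded with NULL.
- p (sku=RF) has no partner → padded with NULL.
- p (sku=KW) has no partner → padded with NULL.
- p (sku=AX) has no partner → padded with NULL.
- p (sku=PD) has no partner → padded with NULL.
- p (sku=RF) has no partner → padded with NULL.
- p (sku=BQ) pairs with 1 row(s) of s.

22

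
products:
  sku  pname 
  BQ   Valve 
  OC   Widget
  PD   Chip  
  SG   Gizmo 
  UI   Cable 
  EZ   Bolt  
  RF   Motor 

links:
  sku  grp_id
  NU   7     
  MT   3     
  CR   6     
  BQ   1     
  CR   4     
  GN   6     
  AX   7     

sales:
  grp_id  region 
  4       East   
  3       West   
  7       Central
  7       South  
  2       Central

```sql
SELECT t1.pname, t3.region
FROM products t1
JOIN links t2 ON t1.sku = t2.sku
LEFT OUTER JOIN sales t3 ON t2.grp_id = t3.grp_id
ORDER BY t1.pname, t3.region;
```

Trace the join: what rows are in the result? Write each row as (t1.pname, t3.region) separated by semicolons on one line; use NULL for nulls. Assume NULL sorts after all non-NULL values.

Evaluate left to right. First `products t1 INNER JOIN links t2` on sku: 1 row(s).
Then LEFT JOIN `sales t3` on grp_id: each of those 1 rows is kept; rows whose t2.grp_id has no match in t3 get NULL for t3's columns.

(Valve, NULL)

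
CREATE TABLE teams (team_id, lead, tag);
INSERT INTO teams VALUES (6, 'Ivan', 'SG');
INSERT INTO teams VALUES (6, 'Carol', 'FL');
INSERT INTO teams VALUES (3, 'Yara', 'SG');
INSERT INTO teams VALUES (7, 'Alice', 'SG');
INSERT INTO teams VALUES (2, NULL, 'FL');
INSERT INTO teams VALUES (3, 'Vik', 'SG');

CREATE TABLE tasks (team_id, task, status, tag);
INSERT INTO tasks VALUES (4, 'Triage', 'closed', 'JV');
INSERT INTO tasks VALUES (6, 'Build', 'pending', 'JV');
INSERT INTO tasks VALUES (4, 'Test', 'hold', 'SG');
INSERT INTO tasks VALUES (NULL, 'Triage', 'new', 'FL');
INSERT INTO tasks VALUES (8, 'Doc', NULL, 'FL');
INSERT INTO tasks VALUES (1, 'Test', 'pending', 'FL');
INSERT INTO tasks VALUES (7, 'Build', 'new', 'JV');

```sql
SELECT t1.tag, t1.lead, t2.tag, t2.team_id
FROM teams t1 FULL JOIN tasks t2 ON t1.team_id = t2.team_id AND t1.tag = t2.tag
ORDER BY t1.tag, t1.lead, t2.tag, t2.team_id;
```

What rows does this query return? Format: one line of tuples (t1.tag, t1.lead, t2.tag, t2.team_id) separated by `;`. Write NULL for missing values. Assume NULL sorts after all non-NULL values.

(FL, Carol, NULL, NULL); (FL, NULL, NULL, NULL); (SG, Alice, NULL, NULL); (SG, Ivan, NULL, NULL); (SG, Vik, NULL, NULL); (SG, Yara, NULL, NULL); (NULL, NULL, FL, 1); (NULL, NULL, FL, 8); (NULL, NULL, FL, NULL); (NULL, NULL, JV, 4); (NULL, NULL, JV, 6); (NULL, NULL, JV, 7); (NULL, NULL, SG, 4)

FULL OUTER JOIN keeps every row from both sides; unmatched rows get NULL for the other side's columns.
Matching on t1.team_id = t2.team_id AND t1.tag = t2.tag. A NULL in a compared column never satisfies the condition.
- t1 (team_id=6, tag=SG) has no partner → padded with NULL.
- t1 (team_id=6, tag=FL) has no partner → padded with NULL.
- t1 (team_id=3, tag=SG) has no partner → padded with NULL.
- t1 (team_id=7, tag=SG) has no partner → padded with NULL.
- t1 (team_id=2, tag=FL) has no partner → padded with NULL.
- t1 (team_id=3, tag=SG) has no partner → padded with NULL.
- plus 7 unmatched t2 row(s), each kept with NULL t1 columns.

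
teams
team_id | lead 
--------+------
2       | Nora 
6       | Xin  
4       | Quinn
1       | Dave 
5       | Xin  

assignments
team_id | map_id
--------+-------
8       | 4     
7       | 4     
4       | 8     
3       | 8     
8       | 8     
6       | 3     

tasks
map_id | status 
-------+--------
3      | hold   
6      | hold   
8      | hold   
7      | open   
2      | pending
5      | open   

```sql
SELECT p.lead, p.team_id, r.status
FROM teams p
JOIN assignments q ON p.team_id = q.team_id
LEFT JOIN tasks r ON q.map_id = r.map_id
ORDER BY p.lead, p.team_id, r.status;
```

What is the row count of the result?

2

Joins associate left-to-right: teams INNER JOIN assignments on team_id gives 2 intermediate row(s).
Then LEFT JOIN `tasks r` on map_id: each of those 2 rows is kept; rows whose q.map_id has no match in r get NULL for r's columns.
Result: 2 row(s).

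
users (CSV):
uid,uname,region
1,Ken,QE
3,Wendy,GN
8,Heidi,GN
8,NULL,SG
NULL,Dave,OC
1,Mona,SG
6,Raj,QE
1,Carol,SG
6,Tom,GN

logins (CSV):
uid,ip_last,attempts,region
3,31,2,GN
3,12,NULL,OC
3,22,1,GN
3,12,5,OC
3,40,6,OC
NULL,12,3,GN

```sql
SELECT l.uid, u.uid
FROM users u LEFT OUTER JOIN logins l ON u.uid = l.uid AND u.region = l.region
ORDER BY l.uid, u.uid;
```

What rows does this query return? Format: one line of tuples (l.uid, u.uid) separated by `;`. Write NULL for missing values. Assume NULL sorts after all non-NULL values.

(3, 3); (3, 3); (NULL, 1); (NULL, 1); (NULL, 1); (NULL, 6); (NULL, 6); (NULL, 8); (NULL, 8); (NULL, NULL)

LEFT JOIN keeps every row from `users`; unmatched rows get NULL for `logins`'s columns.
Matching on u.uid = l.uid AND u.region = l.region. A NULL in a compared column never satisfies the condition.
Matched pairs: 2; unmatched u rows kept: 8.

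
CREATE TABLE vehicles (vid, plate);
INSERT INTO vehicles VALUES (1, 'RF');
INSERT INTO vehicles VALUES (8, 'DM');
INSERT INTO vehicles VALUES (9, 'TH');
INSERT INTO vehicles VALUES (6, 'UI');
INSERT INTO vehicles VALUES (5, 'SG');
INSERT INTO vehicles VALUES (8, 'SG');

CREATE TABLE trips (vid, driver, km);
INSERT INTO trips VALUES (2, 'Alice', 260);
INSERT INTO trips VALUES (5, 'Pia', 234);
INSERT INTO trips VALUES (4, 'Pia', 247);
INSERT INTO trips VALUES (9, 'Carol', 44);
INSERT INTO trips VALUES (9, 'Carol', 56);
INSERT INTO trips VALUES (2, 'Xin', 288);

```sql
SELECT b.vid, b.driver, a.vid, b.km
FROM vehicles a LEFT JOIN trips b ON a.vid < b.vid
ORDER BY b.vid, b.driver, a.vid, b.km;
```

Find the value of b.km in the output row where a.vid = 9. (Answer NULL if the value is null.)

LEFT JOIN keeps every row from `vehicles`; unmatched rows get NULL for `trips`'s columns.
Matching on a.vid < b.vid.
- a[0] vid=1 → 6 match(es) in b → 6 row(s).
- a[1] vid=8 → 2 match(es) in b → 2 row(s).
- a[2] vid=9 → no match; kept with NULLs on the b side.
- a[3] vid=6 → 2 match(es) in b → 2 row(s).
- a[4] vid=5 → 2 match(es) in b → 2 row(s).
- a[5] vid=8 → 2 match(es) in b → 2 row(s).

NULL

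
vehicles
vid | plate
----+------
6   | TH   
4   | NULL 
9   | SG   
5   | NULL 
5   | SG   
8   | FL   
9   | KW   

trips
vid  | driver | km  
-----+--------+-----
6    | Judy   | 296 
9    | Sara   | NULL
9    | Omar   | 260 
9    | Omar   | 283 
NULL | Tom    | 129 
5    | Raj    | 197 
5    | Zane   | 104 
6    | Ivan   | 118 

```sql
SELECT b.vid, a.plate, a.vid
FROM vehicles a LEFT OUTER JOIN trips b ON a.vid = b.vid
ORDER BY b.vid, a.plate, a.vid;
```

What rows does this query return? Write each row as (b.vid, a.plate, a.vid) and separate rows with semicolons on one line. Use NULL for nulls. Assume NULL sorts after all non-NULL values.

(5, SG, 5); (5, SG, 5); (5, NULL, 5); (5, NULL, 5); (6, TH, 6); (6, TH, 6); (9, KW, 9); (9, KW, 9); (9, KW, 9); (9, SG, 9); (9, SG, 9); (9, SG, 9); (NULL, FL, 8); (NULL, NULL, 4)

LEFT JOIN keeps every row from `vehicles`; unmatched rows get NULL for `trips`'s columns.
Matching on a.vid = b.vid. A NULL in a compared column never satisfies the condition.
- a (vid=6) pairs with 2 row(s) of b.
- a (vid=4) has no partner → padded with NULL.
- a (vid=9) pairs with 3 row(s) of b.
- a (vid=5) pairs with 2 row(s) of b.
- a (vid=5) pairs with 2 row(s) of b.
- a (vid=8) has no partner → padded with NULL.
- a (vid=9) pairs with 3 row(s) of b.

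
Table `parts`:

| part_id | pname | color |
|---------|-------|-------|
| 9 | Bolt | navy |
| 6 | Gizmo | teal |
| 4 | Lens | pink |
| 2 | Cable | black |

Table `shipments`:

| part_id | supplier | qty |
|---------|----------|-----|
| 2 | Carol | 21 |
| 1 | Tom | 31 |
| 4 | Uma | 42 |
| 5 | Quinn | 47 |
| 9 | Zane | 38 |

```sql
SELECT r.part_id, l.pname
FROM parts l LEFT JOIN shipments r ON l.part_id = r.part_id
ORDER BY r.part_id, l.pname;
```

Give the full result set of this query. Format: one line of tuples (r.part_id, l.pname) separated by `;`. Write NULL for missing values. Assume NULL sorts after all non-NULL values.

(2, Cable); (4, Lens); (9, Bolt); (NULL, Gizmo)

LEFT JOIN keeps every row from `parts`; unmatched rows get NULL for `shipments`'s columns.
Matching on l.part_id = r.part_id.
- l (part_id=9) pairs with 1 row(s) of r.
- l (part_id=6) has no partner → padded with NULL.
- l (part_id=4) pairs with 1 row(s) of r.
- l (part_id=2) pairs with 1 row(s) of r.
After projecting and ordering:
r.part_id | l.pname
2 | Cable
4 | Lens
9 | Bolt
NULL | Gizmo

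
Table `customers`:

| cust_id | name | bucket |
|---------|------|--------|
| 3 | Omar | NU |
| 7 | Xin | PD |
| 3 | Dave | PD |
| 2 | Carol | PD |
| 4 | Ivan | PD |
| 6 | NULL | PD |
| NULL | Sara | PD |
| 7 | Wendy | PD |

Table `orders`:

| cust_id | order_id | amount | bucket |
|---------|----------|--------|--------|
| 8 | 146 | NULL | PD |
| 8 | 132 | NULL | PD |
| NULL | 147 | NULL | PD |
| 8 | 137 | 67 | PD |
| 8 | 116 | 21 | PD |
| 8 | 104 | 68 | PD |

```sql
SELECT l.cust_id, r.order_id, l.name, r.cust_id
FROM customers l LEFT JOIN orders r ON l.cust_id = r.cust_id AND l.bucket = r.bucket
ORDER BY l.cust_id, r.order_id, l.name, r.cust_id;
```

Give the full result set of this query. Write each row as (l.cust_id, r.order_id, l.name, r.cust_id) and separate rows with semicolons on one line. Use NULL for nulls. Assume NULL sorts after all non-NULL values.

(2, NULL, Carol, NULL); (3, NULL, Dave, NULL); (3, NULL, Omar, NULL); (4, NULL, Ivan, NULL); (6, NULL, NULL, NULL); (7, NULL, Wendy, NULL); (7, NULL, Xin, NULL); (NULL, NULL, Sara, NULL)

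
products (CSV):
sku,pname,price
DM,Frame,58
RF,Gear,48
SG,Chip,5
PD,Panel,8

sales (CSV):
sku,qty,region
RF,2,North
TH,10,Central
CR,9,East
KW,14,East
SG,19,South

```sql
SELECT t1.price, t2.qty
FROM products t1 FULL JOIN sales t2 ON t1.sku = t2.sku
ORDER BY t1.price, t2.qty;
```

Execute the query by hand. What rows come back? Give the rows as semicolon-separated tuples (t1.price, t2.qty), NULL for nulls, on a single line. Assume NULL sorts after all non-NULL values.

(5, 19); (8, NULL); (48, 2); (58, NULL); (NULL, 9); (NULL, 10); (NULL, 14)

FULL OUTER JOIN keeps every row from both sides; unmatched rows get NULL for the other side's columns.
Matching on t1.sku = t2.sku.
Matched pairs: 2; unmatched t1 rows kept: 2; unmatched t2 rows kept: 3.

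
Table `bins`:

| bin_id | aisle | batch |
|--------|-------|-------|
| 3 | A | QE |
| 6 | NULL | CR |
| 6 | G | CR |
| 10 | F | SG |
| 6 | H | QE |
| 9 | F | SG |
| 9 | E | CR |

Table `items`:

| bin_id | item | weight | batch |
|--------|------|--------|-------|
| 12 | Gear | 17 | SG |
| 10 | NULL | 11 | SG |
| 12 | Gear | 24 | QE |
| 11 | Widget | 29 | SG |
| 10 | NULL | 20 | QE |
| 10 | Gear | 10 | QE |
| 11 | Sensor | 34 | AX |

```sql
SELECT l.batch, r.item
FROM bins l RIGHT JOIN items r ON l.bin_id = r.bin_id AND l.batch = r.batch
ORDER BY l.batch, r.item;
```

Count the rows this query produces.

RIGHT JOIN keeps every row from `items`; unmatched rows get NULL for `bins`'s columns.
Matching on l.bin_id = r.bin_id AND l.batch = r.batch.
Matched pairs: 1; unmatched r rows kept: 6.
Total: 1 matched + 6 padded = 7 rows.

7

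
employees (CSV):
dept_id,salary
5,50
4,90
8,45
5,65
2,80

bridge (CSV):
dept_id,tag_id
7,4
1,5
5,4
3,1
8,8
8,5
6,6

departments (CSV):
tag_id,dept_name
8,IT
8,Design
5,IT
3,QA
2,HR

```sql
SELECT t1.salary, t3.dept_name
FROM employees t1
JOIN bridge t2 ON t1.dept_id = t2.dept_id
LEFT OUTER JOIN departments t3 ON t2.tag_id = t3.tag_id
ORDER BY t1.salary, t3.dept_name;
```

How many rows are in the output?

Step 1 — t1 INNER JOIN t2 on dept_id → 4 row(s).
Then LEFT JOIN `departments t3` on tag_id: each of those 4 rows is kept; rows whose t2.tag_id has no match in t3 get NULL for t3's columns.
Result: 5 row(s).

5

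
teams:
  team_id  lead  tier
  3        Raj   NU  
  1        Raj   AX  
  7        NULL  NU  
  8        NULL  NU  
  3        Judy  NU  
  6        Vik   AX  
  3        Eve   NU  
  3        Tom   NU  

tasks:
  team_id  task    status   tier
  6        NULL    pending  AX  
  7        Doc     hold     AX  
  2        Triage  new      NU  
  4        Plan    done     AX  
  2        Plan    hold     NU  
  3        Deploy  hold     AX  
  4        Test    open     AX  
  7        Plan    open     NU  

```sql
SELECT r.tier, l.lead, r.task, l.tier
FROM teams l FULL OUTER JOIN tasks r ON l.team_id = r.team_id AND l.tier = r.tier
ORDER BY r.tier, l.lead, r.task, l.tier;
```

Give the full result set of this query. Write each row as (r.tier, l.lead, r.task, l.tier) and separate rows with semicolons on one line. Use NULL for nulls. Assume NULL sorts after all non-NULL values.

FULL OUTER JOIN keeps every row from both sides; unmatched rows get NULL for the other side's columns.
Matching on l.team_id = r.team_id AND l.tier = r.tier.
- team_id=3, tier=NU: no r row matches, row kept with r columns NULL.
- team_id=1, tier=AX: no r row matches, row kept with r columns NULL.
- team_id=7, tier=NU: 1 matching r row(s), so 1 row(s) emitted.
- team_id=8, tier=NU: no r row matches, row kept with r columns NULL.
- team_id=3, tier=NU: no r row matches, row kept with r columns NULL.
- team_id=6, tier=AX: 1 matching r row(s), so 1 row(s) emitted.
- team_id=3, tier=NU: no r row matches, row kept with r columns NULL.
- team_id=3, tier=NU: no r row matches, row kept with r columns NULL.
- 6 row(s) from r found no l partner → padded with NULL.

(AX, Vik, NULL, AX); (AX, NULL, Deploy, NULL); (AX, NULL, Doc, NULL); (AX, NULL, Plan, NULL); (AX, NULL, Test, NULL); (NU, NULL, Plan, NU); (NU, NULL, Plan, NULL); (NU, NULL, Triage, NULL); (NULL, Eve, NULL, NU); (NULL, Judy, NULL, NU); (NULL, Raj, NULL, AX); (NULL, Raj, NULL, NU); (NULL, Tom, NULL, NU); (NULL, NULL, NULL, NU)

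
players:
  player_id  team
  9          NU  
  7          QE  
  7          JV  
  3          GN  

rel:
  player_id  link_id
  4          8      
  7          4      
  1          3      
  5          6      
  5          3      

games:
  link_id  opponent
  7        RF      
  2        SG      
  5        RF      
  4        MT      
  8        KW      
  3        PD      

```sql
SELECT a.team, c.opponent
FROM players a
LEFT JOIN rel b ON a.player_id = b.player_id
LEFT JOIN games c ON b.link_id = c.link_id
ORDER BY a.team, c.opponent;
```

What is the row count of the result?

Step 1 — a LEFT JOIN b on player_id → 4 row(s).
Then LEFT JOIN `games c` on link_id: each of those 4 rows is kept; rows whose b.link_id has no match in c get NULL for c's columns.
Result: 4 row(s).

4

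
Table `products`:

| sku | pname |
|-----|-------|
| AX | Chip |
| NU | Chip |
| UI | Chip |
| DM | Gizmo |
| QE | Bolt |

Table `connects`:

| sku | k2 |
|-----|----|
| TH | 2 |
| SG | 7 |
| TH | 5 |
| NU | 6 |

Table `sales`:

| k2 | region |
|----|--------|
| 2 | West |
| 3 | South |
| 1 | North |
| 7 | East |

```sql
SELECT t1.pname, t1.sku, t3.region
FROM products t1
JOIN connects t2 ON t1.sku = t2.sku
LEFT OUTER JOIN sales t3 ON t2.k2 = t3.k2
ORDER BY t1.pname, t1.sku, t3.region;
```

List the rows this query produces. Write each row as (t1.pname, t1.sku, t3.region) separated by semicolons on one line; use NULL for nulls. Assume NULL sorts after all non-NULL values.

(Chip, NU, NULL)

Evaluate left to right. First `products t1 INNER JOIN connects t2` on sku: 1 row(s).
Then LEFT JOIN `sales t3` on k2: each of those 1 rows is kept; rows whose t2.k2 has no match in t3 get NULL for t3's columns.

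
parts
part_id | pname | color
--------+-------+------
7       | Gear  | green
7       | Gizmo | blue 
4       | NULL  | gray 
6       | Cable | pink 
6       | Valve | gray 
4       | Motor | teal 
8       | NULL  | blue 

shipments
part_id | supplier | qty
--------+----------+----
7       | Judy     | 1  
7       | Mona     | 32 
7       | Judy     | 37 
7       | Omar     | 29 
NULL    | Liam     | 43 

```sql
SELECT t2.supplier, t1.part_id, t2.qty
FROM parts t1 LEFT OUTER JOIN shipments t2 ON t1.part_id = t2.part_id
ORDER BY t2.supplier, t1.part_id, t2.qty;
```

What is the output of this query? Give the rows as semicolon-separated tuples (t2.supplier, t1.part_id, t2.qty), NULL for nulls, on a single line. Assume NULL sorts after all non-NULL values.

(Judy, 7, 1); (Judy, 7, 1); (Judy, 7, 37); (Judy, 7, 37); (Mona, 7, 32); (Mona, 7, 32); (Omar, 7, 29); (Omar, 7, 29); (NULL, 4, NULL); (NULL, 4, NULL); (NULL, 6, NULL); (NULL, 6, NULL); (NULL, 8, NULL)

LEFT JOIN keeps every row from `parts`; unmatched rows get NULL for `shipments`'s columns.
Matching on t1.part_id = t2.part_id. A NULL in a compared column never satisfies the condition.
- t1 (part_id=7) pairs with 4 row(s) of t2.
- t1 (part_id=7) pairs with 4 row(s) of t2.
- t1 (part_id=4) has no partner → padded with NULL.
- t1 (part_id=6) has no partner → padded with NULL.
- t1 (part_id=6) has no partner → padded with NULL.
- t1 (part_id=4) has no partner → padded with NULL.
- t1 (part_id=8) has no partner → padded with NULL.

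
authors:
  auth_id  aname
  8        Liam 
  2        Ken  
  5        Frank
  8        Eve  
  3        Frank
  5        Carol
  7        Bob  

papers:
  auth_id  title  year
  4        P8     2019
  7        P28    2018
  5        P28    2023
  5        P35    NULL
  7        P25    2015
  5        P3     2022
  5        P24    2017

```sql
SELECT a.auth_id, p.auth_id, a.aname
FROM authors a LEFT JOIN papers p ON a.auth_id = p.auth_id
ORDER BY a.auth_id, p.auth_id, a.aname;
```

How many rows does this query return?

LEFT JOIN keeps every row from `authors`; unmatched rows get NULL for `papers`'s columns.
Matching on a.auth_id = p.auth_id.
- a (auth_id=8) has no partner → padded with NULL.
- a (auth_id=2) has no partner → padded with NULL.
- a (auth_id=5) pairs with 4 row(s) of p.
- a (auth_id=8) has no partner → padded with NULL.
- a (auth_id=3) has no partner → padded with NULL.
- a (auth_id=5) pairs with 4 row(s) of p.
- a (auth_id=7) pairs with 2 row(s) of p.
Total: 10 matched + 4 padded = 14 rows.

14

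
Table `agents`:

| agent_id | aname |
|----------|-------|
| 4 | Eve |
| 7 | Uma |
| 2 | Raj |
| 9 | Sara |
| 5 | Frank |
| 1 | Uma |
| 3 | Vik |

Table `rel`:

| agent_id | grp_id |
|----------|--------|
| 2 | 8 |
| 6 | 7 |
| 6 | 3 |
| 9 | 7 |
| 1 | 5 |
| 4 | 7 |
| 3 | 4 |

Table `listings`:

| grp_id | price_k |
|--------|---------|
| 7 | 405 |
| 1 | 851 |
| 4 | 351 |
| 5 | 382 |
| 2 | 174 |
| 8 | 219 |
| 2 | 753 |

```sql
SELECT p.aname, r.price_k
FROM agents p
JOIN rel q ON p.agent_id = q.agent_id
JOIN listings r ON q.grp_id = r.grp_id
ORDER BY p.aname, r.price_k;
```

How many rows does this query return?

5

Step 1 — p INNER JOIN q on agent_id → 5 row(s).
Then INNER JOIN `listings r` on grp_id: keep only rows whose q.grp_id appears in r.
Result: 5 row(s).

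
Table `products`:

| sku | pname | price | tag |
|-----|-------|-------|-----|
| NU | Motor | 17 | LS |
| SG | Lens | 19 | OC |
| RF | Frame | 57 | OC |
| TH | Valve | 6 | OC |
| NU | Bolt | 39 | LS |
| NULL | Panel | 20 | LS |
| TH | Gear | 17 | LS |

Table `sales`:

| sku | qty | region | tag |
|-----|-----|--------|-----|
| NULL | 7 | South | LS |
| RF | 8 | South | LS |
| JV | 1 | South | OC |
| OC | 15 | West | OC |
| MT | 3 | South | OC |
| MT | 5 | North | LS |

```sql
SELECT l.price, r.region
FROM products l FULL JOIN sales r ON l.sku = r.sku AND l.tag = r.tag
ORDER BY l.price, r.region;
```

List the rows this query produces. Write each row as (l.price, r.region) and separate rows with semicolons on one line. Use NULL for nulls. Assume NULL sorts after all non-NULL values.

(6, NULL); (17, NULL); (17, NULL); (19, NULL); (20, NULL); (39, NULL); (57, NULL); (NULL, North); (NULL, South); (NULL, South); (NULL, South); (NULL, South); (NULL, West)

FULL OUTER JOIN keeps every row from both sides; unmatched rows get NULL for the other side's columns.
Matching on l.sku = r.sku AND l.tag = r.tag. A NULL in a compared column never satisfies the condition.
Matched pairs: 0; unmatched l rows kept: 7; unmatched r rows kept: 6.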